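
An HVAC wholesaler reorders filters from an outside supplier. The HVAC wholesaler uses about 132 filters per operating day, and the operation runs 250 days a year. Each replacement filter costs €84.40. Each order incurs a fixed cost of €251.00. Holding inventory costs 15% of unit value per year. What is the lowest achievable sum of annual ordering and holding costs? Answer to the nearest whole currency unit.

TC* ≈ €14,482

Annual demand D = 132 × 250 = 33,000.
Holding cost H = 0.15 × €84.40 = €12.6600 per unit per year.
EOQ = √(2DS/H) = √(2 × 33,000 × 251 / 12.66) ≈ 1143.91.
At Q*, ordering cost (D/Q*)S equals holding cost (Q*/2)H, each = √(DSH/2).
Minimum total = √(2DSH) = √(2 × 33,000 × 251 × 12.66) ≈ 14481.905.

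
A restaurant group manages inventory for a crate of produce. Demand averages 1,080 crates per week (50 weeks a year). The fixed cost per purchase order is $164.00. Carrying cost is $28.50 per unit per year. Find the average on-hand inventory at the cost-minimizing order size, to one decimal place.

Average inventory ≈ 394.2 crates

Annual demand D = 1,080 × 50 = 54,000.
Q* = √(2DS/H) = √(2 × 54,000 × 164 / 28.5) ≈ 788.34.
Average inventory = Q*/2 ≈ 788.34 / 2 = 394.168.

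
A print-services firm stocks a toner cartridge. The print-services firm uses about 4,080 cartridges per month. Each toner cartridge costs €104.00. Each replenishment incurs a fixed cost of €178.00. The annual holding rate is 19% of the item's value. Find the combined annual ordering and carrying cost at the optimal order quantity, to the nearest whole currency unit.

TC* ≈ €18,558

Annual demand D = 4,080 × 12 = 48,960.
Holding cost H = 0.19 × €104.00 = €19.7600 per unit per year.
EOQ = √(2DS/H) = √(2 × 48,960 × 178 / 19.76) ≈ 939.19.
At the optimum the two cost components are equal, so total cost = 2·(Q*/2)H = Q*·H.
Minimum total = √(2DSH) = √(2 × 48,960 × 178 × 19.76) ≈ 18558.342.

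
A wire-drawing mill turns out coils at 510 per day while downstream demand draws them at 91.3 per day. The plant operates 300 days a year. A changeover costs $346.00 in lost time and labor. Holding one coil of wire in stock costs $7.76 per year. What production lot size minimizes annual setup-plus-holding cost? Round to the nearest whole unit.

Q* ≈ 1,725 coils

Annual demand D = 91.3 × 300 = 27,390.
Production build-up factor (1 − d/p) = 1 − 91.3/510 = 0.8210.
Q* = √(2DS / (H(1 − d/p))) = √(2 × 27,390 × 346 / (7.76 × 0.8210)).
= √(18,953,880 / 6.3708) ≈ 1724.852.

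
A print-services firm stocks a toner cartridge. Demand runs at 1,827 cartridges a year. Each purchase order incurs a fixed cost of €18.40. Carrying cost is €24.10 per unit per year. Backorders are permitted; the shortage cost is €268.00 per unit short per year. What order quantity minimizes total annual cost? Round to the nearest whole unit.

Q* ≈ 55 cartridges

With planned backorders, Q* = √(2DS/H) · √((H+B)/B).
√(2DS/H) = √(2 × 1,827 × 18.4 / 24.1) = 52.818.
√((H+B)/B) = √((24.1+268)/268) = 1.0440.
Q* ≈ 55.142.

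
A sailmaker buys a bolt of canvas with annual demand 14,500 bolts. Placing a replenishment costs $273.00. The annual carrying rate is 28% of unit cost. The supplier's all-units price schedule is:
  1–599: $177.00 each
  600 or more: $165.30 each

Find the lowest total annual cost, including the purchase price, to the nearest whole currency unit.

TC* ≈ $2,417,333

Holding cost per unit per year at price C is H = 0.28·C.
For each price level, check whether its EOQ is feasible; otherwise the best quantity at that price is the breakpoint.
EOQ at $177.00 = 399.7 (feasible in tier 1): TC = 14,500×$177.00 + (14,500/399.7)×273 + (399.7/2)×0.28×$177.00 = $2,586,308.24.
EOQ at $165.30 = 413.6 < 600, so use break Q=600: TC = 14,500×$165.30 + (14,500/600.0)×273 + (600.0/2)×0.28×$165.30 = $2,417,332.70.
Lowest total cost among the candidates is at Q = 600.0.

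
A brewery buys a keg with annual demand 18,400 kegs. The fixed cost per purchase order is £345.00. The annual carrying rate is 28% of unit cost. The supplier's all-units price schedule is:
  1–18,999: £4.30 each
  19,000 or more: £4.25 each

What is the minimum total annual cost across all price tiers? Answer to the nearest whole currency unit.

Holding cost per unit per year at price C is H = 0.28·C.
For each price level, check whether its EOQ is feasible; otherwise the best quantity at that price is the breakpoint.
EOQ at £4.30 = 3247.3 (feasible in tier 1): TC = 18,400×£4.30 + (18,400/3247.3)×345 + (3247.3/2)×0.28×£4.30 = £83,029.73.
EOQ at £4.25 = 3266.3 < 19000, so use break Q=19000: TC = 18,400×£4.25 + (18,400/19000.0)×345 + (19000.0/2)×0.28×£4.25 = £89,839.11.
Lowest total cost among the candidates is at Q = 3247.3.

TC* ≈ £83,030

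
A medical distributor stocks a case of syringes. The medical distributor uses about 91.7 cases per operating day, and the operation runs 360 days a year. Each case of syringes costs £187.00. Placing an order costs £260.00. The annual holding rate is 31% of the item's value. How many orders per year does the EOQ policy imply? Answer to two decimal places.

N ≈ 60.66 orders per year

Annual demand D = 91.7 × 360 = 33,012.
Holding cost H = 0.31 × £187.00 = £57.9700 per unit per year.
EOQ = √(2DS/H) = √(2 × 33,012 × 260 / 57.97) ≈ 544.17.
Orders per year = D / Q* = 33,012 / 544.17 ≈ 60.665.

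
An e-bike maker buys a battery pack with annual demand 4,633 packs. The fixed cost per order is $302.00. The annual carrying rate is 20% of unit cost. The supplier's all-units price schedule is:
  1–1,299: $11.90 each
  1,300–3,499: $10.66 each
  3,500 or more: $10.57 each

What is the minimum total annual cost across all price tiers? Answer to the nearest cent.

Holding cost per unit per year at price C is H = 0.20·C.
For each price level, check whether its EOQ is feasible; otherwise the best quantity at that price is the breakpoint.
EOQ at $11.90 = 1084.3 (feasible in tier 1): TC = 4,633×$11.90 + (4,633/1084.3)×302 + (1084.3/2)×0.20×$11.90 = $57,713.40.
EOQ at $10.66 = 1145.7 < 1300, so use break Q=1300: TC = 4,633×$10.66 + (4,633/1300.0)×302 + (1300.0/2)×0.20×$10.66 = $51,849.86.
EOQ at $10.57 = 1150.5 < 3500, so use break Q=3500: TC = 4,633×$10.57 + (4,633/3500.0)×302 + (3500.0/2)×0.20×$10.57 = $53,070.07.
Lowest total cost among the candidates is at Q = 1300.0.

TC* ≈ $51,849.86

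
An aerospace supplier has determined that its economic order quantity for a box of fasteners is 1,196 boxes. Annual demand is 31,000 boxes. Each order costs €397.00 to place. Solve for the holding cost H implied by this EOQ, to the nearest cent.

H ≈ €17.21

The basic EOQ model gives Q* = √(2DS/H); rearrange for the unknown.
From Q* = √(2DS/H): H = 2DS / Q*² = 2 × 31,000 × 397 / 1,196² = 17.2076.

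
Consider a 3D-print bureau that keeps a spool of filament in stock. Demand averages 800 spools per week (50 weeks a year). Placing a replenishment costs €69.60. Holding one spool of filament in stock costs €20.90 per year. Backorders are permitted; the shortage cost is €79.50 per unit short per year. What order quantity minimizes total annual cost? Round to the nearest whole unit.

Q* ≈ 580 spools

Annual demand D = 800 × 50 = 40,000.
With planned backorders, Q* = √(2DS/H) · √((H+B)/B).
√(2DS/H) = √(2 × 40,000 × 69.6 / 20.9) = 516.151.
√((H+B)/B) = √((20.9+79.5)/79.5) = 1.1238.
Q* ≈ 580.042.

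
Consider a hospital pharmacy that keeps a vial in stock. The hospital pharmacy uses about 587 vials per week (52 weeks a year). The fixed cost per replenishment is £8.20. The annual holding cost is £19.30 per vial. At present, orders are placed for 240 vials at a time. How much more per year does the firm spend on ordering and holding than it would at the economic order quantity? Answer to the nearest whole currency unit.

Extra cost ≈ £251 per year

Annual demand D = 587 × 52 = 30,524.
EOQ = √(2DS/H) = √(2 × 30,524 × 8.2 / 19.3) ≈ 161.05.
Cost at Q* = (D/Q*)S + (Q*/2)H = √(2DSH) ≈ £3,108.29.
Cost at Q = 240: (30,524/240)×8.2 + (240/2)×19.3 = £1,042.90 + £2,316.00 = £3,358.90.
Excess = £3,358.90 − £3,108.29 = £250.61.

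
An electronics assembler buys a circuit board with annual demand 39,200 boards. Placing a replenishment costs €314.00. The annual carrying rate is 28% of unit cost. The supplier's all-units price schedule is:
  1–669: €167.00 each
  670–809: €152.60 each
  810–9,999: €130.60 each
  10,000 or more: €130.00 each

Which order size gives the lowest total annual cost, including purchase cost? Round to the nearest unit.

Q* ≈ 820 boards

Holding cost per unit per year at price C is H = 0.28·C.
Evaluate total cost at each tier's feasible EOQ or, if the EOQ is below the tier, at the tier's minimum quantity.
Tier 1 (€167.00): EOQ = 725.6 exceeds tier's upper bound 669, so this tier is dominated.
EOQ at €152.60 = 759.0 (feasible in tier 2): TC = 39,200×€152.60 + (39,200/759.0)×314 + (759.0/2)×0.28×€152.60 = €6,014,352.40.
EOQ at €130.60 = 820.5 (feasible in tier 3): TC = 39,200×€130.60 + (39,200/820.5)×314 + (820.5/2)×0.28×€130.60 = €5,149,523.61.
EOQ at €130.00 = 822.4 < 10000, so use break Q=10000: TC = 39,200×€130.00 + (39,200/10000.0)×314 + (10000.0/2)×0.28×€130.00 = €5,279,230.88.
Lowest total cost is €5,149,523.61 at Q = 820.5.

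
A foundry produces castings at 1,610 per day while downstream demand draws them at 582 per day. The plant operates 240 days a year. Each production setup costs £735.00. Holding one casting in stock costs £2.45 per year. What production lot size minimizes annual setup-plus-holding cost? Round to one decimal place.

Q* ≈ 11,456.7 castings

Annual demand D = 582 × 240 = 139,680.
Production build-up factor (1 − d/p) = 1 − 582/1,610 = 0.6385.
Q* = √(2DS / (H(1 − d/p))) = √(2 × 139,680 × 735 / (2.45 × 0.6385)).
= √(205,329,600 / 1.5643) ≈ 11456.689.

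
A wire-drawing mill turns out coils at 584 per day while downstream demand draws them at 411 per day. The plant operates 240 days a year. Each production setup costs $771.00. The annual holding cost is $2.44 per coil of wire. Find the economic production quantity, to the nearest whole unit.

Annual demand D = 411 × 240 = 98,640.
Production build-up factor (1 − d/p) = 1 − 411/584 = 0.2962.
Q* = √(2DS / (H(1 − d/p))) = √(2 × 98,640 × 771 / (2.44 × 0.2962)).
= √(152,102,880 / 0.7228) ≈ 14506.317.

Q* ≈ 14,506 coils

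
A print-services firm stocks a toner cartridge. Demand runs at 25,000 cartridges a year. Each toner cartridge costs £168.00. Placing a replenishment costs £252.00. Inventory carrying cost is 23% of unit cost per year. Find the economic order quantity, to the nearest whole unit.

Holding cost H = 0.23 × £168.00 = £38.6400 per unit per year.
EOQ = √(2DS / H) = √(2 × 25,000 × 252 / 38.64).
= √(12,600,000 / 38.64) = √326,086.9565 ≈ 571.040.

Q* ≈ 571 cartridges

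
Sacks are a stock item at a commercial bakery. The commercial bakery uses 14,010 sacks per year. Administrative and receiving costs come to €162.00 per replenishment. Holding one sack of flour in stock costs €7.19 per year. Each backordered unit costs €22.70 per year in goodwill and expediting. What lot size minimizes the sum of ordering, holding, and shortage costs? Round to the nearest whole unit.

With planned backorders, Q* = √(2DS/H) · √((H+B)/B).
√(2DS/H) = √(2 × 14,010 × 162 / 7.19) = 794.561.
√((H+B)/B) = √((7.19+22.7)/22.7) = 1.1475.
Q* ≈ 911.753.

Q* ≈ 912 sacks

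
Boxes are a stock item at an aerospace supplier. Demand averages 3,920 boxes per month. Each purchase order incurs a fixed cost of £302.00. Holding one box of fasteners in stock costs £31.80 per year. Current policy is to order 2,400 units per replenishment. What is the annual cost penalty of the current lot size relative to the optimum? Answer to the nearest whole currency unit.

Extra cost ≈ £14,021 per year

Annual demand D = 3,920 × 12 = 47,040.
EOQ = √(2DS/H) = √(2 × 47,040 × 302 / 31.8) ≈ 945.23.
Cost at Q* = (D/Q*)S + (Q*/2)H = √(2DSH) ≈ £30,058.39.
Cost at Q = 2,400: (47,040/2,400)×302 + (2,400/2)×31.8 = £5,919.20 + £38,160.00 = £44,079.20.
Excess = £44,079.20 − £30,058.39 = £14,020.81.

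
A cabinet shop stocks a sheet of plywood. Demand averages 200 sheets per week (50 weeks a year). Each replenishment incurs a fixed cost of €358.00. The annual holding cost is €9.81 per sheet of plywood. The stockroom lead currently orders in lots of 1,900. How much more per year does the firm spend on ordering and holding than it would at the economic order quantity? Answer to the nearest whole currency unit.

Annual demand D = 200 × 50 = 10,000.
EOQ = √(2DS/H) = √(2 × 10,000 × 358 / 9.81) ≈ 854.32.
Cost at Q* = (D/Q*)S + (Q*/2)H = √(2DSH) ≈ €8,380.91.
Cost at Q = 1,900: (10,000/1,900)×358 + (1,900/2)×9.81 = €1,884.21 + €9,319.50 = €11,203.71.
Excess = €11,203.71 − €8,380.91 = €2,822.80.

Extra cost ≈ €2,823 per year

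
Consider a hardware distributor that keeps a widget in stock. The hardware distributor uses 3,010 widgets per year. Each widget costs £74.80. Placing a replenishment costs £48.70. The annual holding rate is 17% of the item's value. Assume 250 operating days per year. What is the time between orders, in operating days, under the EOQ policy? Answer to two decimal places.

T ≈ 12.61 days

Holding cost H = 0.17 × £74.80 = £12.7160 per unit per year.
The optimal lot size = √(2DS/H) = √(2 × 3,010 × 48.7 / 12.716) ≈ 151.84.
Cycle time = Q*/D × 250 = 151.84 / 3,010 × 250 ≈ 12.611 days.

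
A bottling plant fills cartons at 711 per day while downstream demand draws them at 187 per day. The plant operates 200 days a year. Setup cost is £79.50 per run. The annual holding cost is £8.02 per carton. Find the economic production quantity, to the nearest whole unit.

Q* ≈ 1,003 cartons

Annual demand D = 187 × 200 = 37,400.
Production build-up factor (1 − d/p) = 1 − 187/711 = 0.7370.
Q* = √(2DS / (H(1 − d/p))) = √(2 × 37,400 × 79.5 / (8.02 × 0.7370)).
= √(5,946,600 / 5.9107) ≈ 1003.036.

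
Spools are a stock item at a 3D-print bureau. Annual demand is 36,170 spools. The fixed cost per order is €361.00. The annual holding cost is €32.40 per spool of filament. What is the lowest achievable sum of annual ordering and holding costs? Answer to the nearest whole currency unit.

The optimal lot size = √(2DS/H) = √(2 × 36,170 × 361 / 32.4) ≈ 897.78.
At the optimum the two cost components are equal, so total cost = 2·(Q*/2)H = Q*·H.
Minimum total = √(2DSH) = √(2 × 36,170 × 361 × 32.4) ≈ 29088.100.

TC* ≈ €29,088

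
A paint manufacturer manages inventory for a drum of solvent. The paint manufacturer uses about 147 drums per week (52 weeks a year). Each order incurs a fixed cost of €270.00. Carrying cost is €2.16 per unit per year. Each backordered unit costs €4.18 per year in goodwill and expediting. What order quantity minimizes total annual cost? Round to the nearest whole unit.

Annual demand D = 147 × 52 = 7,644.
With planned backorders, Q* = √(2DS/H) · √((H+B)/B).
√(2DS/H) = √(2 × 7,644 × 270 / 2.16) = 1382.389.
√((H+B)/B) = √((2.16+4.18)/4.18) = 1.2316.
Q* ≈ 1702.499.

Q* ≈ 1,702 drums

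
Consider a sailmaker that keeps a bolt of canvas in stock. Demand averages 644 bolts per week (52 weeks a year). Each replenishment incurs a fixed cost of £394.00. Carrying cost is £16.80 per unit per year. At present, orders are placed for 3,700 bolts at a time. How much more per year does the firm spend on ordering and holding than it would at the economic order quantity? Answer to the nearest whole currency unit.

Extra cost ≈ £13,591 per year

Annual demand D = 644 × 52 = 33,488.
EOQ = √(2DS/H) = √(2 × 33,488 × 394 / 16.8) ≈ 1253.29.
Cost at Q* = (D/Q*)S + (Q*/2)H = √(2DSH) ≈ £21,055.34.
Cost at Q = 3,700: (33,488/3,700)×394 + (3,700/2)×16.8 = £3,566.02 + £31,080.00 = £34,646.02.
Excess = £34,646.02 − £21,055.34 = £13,590.67.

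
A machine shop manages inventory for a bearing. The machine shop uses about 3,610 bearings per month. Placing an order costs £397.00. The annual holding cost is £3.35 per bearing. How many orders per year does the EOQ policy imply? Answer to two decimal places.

N ≈ 13.52 orders per year

Annual demand D = 3,610 × 12 = 43,320.
Q* = √(2DS/H) = √(2 × 43,320 × 397 / 3.35) ≈ 3204.29.
Orders per year = D / Q* = 43,320 / 3204.29 ≈ 13.519.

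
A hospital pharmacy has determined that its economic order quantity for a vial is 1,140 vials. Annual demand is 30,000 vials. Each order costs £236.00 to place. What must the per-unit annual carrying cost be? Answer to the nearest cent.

Squaring Q* = √(2DS/H) gives Q*² = 2DS/H.
From Q* = √(2DS/H): H = 2DS / Q*² = 2 × 30,000 × 236 / 1,140² = 10.8957.

H ≈ £10.90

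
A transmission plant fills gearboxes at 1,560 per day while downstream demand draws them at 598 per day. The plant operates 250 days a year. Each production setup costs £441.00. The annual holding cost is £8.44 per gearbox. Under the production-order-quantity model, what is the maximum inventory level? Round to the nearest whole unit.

Annual demand D = 598 × 250 = 149,500.
Production build-up factor (1 − d/p) = 1 − 598/1,560 = 0.6167.
Q* = √(2DS / (H(1 − d/p))) = √(2 × 149,500 × 441 / (8.44 × 0.6167)).
= √(131,859,000 / 5.2047) ≈ 5033.365.
Maximum inventory = Q*(1 − d/p) = 5033.365 × 0.6167 ≈ 3103.908.

I_max ≈ 3,104 gearboxes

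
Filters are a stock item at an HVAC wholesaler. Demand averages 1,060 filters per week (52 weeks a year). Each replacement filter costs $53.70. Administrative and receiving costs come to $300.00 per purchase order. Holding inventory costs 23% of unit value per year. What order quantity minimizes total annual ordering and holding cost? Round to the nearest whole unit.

Annual demand D = 1,060 × 52 = 55,120.
Holding cost H = 0.23 × $53.70 = $12.3510 per unit per year.
EOQ = √(2DS / H) = √(2 × 55,120 × 300 / 12.351).
= √(33,072,000 / 12.351) = √2,677,677.9208 ≈ 1636.361.

Q* ≈ 1,636 filters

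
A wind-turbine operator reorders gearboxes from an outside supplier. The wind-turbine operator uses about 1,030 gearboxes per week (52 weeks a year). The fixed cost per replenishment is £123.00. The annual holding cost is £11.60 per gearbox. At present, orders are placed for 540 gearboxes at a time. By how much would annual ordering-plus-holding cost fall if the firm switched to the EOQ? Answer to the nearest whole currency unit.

Extra cost ≈ £2,969 per year

Annual demand D = 1,030 × 52 = 53,560.
EOQ = √(2DS/H) = √(2 × 53,560 × 123 / 11.6) ≈ 1065.76.
Cost at Q* = (D/Q*)S + (Q*/2)H = √(2DSH) ≈ £12,362.80.
Cost at Q = 540: (53,560/540)×123 + (540/2)×11.6 = £12,199.78 + £3,132.00 = £15,331.78.
Excess = £15,331.78 − £12,362.80 = £2,968.98.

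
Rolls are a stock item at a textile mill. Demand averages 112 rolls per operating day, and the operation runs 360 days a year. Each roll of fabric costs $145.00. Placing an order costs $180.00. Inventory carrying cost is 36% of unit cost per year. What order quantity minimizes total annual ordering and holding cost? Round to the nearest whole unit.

Annual demand D = 112 × 360 = 40,320.
Holding cost H = 0.36 × $145.00 = $52.2000 per unit per year.
EOQ = √(2DS / H) = √(2 × 40,320 × 180 / 52.2).
= √(14,515,200 / 52.2) = √278,068.9655 ≈ 527.322.

Q* ≈ 527 rolls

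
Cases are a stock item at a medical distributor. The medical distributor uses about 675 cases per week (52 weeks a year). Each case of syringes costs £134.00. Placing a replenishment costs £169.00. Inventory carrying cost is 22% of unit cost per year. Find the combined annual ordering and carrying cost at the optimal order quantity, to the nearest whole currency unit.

TC* ≈ £18,701

Annual demand D = 675 × 52 = 35,100.
Holding cost H = 0.22 × £134.00 = £29.4800 per unit per year.
EOQ = √(2DS/H) = √(2 × 35,100 × 169 / 29.48) ≈ 634.38.
At the optimum the two cost components are equal, so total cost = 2·(Q*/2)H = Q*·H.
Minimum total = √(2DSH) = √(2 × 35,100 × 169 × 29.48) ≈ 18701.466.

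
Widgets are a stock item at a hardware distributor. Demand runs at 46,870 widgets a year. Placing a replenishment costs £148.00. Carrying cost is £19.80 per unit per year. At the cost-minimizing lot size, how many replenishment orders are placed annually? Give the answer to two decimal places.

Q* = √(2DS/H) = √(2 × 46,870 × 148 / 19.8) ≈ 837.07.
Orders per year = D / Q* = 46,870 / 837.07 ≈ 55.993.

N ≈ 55.99 orders per year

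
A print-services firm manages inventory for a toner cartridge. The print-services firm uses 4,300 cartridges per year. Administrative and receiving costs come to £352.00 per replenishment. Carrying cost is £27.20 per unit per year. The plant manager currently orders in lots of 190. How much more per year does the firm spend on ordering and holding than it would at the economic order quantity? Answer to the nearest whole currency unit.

Extra cost ≈ £1,476 per year

EOQ = √(2DS/H) = √(2 × 4,300 × 352 / 27.2) ≈ 333.61.
Cost at Q* = (D/Q*)S + (Q*/2)H = √(2DSH) ≈ £9,074.13.
Cost at Q = 190: (4,300/190)×352 + (190/2)×27.2 = £7,966.32 + £2,584.00 = £10,550.32.
Excess = £10,550.32 − £9,074.13 = £1,476.19.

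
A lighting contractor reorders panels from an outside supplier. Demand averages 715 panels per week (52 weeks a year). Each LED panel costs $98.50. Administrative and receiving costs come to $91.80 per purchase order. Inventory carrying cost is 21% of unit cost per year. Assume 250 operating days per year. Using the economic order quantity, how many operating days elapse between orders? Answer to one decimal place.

T ≈ 3.9 days

Annual demand D = 715 × 52 = 37,180.
Holding cost H = 0.21 × $98.50 = $20.6850 per unit per year.
EOQ = √(2DS/H) = √(2 × 37,180 × 91.8 / 20.685) ≈ 574.46.
Cycle time = Q*/D × 250 = 574.46 / 37,180 × 250 ≈ 3.863 days.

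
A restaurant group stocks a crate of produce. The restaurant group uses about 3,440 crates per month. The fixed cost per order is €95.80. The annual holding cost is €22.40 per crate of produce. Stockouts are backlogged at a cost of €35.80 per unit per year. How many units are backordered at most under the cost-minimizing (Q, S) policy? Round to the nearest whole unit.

Annual demand D = 3,440 × 12 = 41,280.
With planned backorders, Q* = √(2DS/H) · √((H+B)/B).
√(2DS/H) = √(2 × 41,280 × 95.8 / 22.4) = 594.215.
√((H+B)/B) = √((22.4+35.8)/35.8) = 1.2750.
Q* ≈ 757.641.
S* = Q* · H/(H+B) = 757.641 × 22.4/58.2 ≈ 291.601.

S* ≈ 292 crates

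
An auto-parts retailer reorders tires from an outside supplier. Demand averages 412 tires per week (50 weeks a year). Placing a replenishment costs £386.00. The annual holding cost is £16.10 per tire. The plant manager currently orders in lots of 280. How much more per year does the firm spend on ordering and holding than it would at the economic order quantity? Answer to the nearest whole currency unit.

Annual demand D = 412 × 50 = 20,600.
EOQ = √(2DS/H) = √(2 × 20,600 × 386 / 16.1) ≈ 993.87.
Cost at Q* = (D/Q*)S + (Q*/2)H = √(2DSH) ≈ £16,001.30.
Cost at Q = 280: (20,600/280)×386 + (280/2)×16.1 = £28,398.57 + £2,254.00 = £30,652.57.
Excess = £30,652.57 − £16,001.30 = £14,651.27.

Extra cost ≈ £14,651 per year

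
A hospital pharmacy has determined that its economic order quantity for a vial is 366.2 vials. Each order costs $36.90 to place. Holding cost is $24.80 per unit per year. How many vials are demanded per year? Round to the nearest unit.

D ≈ 45,064 vials per year

Squaring Q* = √(2DS/H) gives Q*² = 2DS/H.
From Q* = √(2DS/H): D = Q*²H / (2S) = 366.2² × 24.8 / (2 × 36.9) = 45064.235.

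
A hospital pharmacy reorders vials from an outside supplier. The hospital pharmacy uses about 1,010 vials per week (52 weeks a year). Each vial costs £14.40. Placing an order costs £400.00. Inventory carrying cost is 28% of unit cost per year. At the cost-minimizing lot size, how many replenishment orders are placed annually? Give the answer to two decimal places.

N ≈ 16.27 orders per year

Annual demand D = 1,010 × 52 = 52,520.
Holding cost H = 0.28 × £14.40 = £4.0320 per unit per year.
EOQ = √(2DS/H) = √(2 × 52,520 × 400 / 4.032) ≈ 3228.10.
Orders per year = D / Q* = 52,520 / 3228.10 ≈ 16.270.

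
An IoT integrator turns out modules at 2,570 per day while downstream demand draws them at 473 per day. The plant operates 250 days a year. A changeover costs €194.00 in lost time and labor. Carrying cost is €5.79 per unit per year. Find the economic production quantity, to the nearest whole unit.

Annual demand D = 473 × 250 = 118,250.
Production build-up factor (1 − d/p) = 1 − 473/2,570 = 0.8160.
Q* = √(2DS / (H(1 − d/p))) = √(2 × 118,250 × 194 / (5.79 × 0.8160)).
= √(45,881,000 / 4.7244) ≈ 3116.338.

Q* ≈ 3,116 modules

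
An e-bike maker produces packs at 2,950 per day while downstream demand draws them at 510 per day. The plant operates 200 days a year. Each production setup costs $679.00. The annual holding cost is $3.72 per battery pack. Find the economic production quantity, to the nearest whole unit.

Annual demand D = 510 × 200 = 102,000.
Production build-up factor (1 − d/p) = 1 − 510/2,950 = 0.8271.
Q* = √(2DS / (H(1 − d/p))) = √(2 × 102,000 × 679 / (3.72 × 0.8271)).
= √(138,516,000 / 3.0769) ≈ 6709.569.

Q* ≈ 6,710 packs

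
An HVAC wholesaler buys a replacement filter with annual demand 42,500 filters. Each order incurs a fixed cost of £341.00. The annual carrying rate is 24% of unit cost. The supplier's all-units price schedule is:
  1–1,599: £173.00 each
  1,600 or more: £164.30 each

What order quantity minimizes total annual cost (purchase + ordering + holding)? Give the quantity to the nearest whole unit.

Holding cost per unit per year at price C is H = 0.24·C.
Candidates are each tier's EOQ (if it falls in that tier) and each price-break quantity.
EOQ at £173.00 = 835.5 (feasible in tier 1): TC = 42,500×£173.00 + (42,500/835.5)×341 + (835.5/2)×0.24×£173.00 = £7,387,190.88.
EOQ at £164.30 = 857.4 < 1600, so use break Q=1600: TC = 42,500×£164.30 + (42,500/1600.0)×341 + (1600.0/2)×0.24×£164.30 = £7,023,353.41.
Lowest total cost is £7,023,353.41 at Q = 1600.0.

Q* ≈ 1,600 filters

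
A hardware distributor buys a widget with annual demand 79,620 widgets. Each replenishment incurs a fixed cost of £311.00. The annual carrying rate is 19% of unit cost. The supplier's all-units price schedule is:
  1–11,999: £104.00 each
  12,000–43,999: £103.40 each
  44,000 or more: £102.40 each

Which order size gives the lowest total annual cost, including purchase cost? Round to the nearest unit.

Q* ≈ 1,583 widgets

Holding cost per unit per year at price C is H = 0.19·C.
For each price level, check whether its EOQ is feasible; otherwise the best quantity at that price is the breakpoint.
EOQ at £104.00 = 1583.1 (feasible in tier 1): TC = 79,620×£104.00 + (79,620/1583.1)×311 + (1583.1/2)×0.19×£104.00 = £8,311,762.38.
EOQ at £103.40 = 1587.7 < 12000, so use break Q=12000: TC = 79,620×£103.40 + (79,620/12000.0)×311 + (12000.0/2)×0.19×£103.40 = £8,352,647.49.
EOQ at £102.40 = 1595.4 < 44000, so use break Q=44000: TC = 79,620×£102.40 + (79,620/44000.0)×311 + (44000.0/2)×0.19×£102.40 = £8,581,682.77.
Lowest total cost is £8,311,762.38 at Q = 1583.1.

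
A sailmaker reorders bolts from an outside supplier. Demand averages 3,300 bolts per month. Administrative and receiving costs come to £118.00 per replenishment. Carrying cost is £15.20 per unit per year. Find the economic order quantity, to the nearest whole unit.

Annual demand D = 3,300 × 12 = 39,600.
EOQ = √(2DS / H) = √(2 × 39,600 × 118 / 15.2).
= √(9,345,600 / 15.2) = √614,842.1053 ≈ 784.119.

Q* ≈ 784 bolts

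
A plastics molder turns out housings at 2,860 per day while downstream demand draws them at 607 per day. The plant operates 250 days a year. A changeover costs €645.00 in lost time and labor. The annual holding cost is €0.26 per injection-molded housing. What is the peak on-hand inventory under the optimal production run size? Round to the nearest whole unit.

I_max ≈ 24,354 housings

Annual demand D = 607 × 250 = 151,750.
Production build-up factor (1 − d/p) = 1 − 607/2,860 = 0.7878.
Q* = √(2DS / (H(1 − d/p))) = √(2 × 151,750 × 645 / (0.26 × 0.7878)).
= √(195,757,500 / 0.2048) ≈ 30915.406.
Maximum inventory = Q*(1 − d/p) = 30915.406 × 0.7878 ≈ 24353.989.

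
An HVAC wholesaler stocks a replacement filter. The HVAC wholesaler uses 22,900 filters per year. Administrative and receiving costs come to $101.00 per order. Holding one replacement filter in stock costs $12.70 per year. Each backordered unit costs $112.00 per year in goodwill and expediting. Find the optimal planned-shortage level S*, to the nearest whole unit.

With planned backorders, Q* = √(2DS/H) · √((H+B)/B).
√(2DS/H) = √(2 × 22,900 × 101 / 12.7) = 603.520.
√((H+B)/B) = √((12.7+112)/112) = 1.0552.
Q* ≈ 636.819.
S* = Q* · H/(H+B) = 636.819 × 12.7/124.7 ≈ 64.856.

S* ≈ 65 filters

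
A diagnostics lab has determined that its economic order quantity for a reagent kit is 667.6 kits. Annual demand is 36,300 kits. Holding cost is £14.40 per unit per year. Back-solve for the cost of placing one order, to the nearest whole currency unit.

The basic EOQ model gives Q* = √(2DS/H); rearrange for the unknown.
From Q* = √(2DS/H): S = Q*²H / (2D) = 667.6² × 14.4 / (2 × 36,300) = 88.4013.

S ≈ £88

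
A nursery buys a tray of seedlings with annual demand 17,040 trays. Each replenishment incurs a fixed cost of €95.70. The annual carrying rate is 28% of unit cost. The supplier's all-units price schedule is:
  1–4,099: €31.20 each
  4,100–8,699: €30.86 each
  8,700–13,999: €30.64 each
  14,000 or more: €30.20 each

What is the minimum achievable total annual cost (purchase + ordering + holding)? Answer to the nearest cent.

TC* ≈ €536,985.80

Holding cost per unit per year at price C is H = 0.28·C.
Candidates are each tier's EOQ (if it falls in that tier) and each price-break quantity.
EOQ at €31.20 = 611.0 (feasible in tier 1): TC = 17,040×€31.20 + (17,040/611.0)×95.7 + (611.0/2)×0.28×€31.20 = €536,985.80.
EOQ at €30.86 = 614.4 < 4100, so use break Q=4100: TC = 17,040×€30.86 + (17,040/4100.0)×95.7 + (4100.0/2)×0.28×€30.86 = €543,965.78.
EOQ at €30.64 = 616.6 < 8700, so use break Q=8700: TC = 17,040×€30.64 + (17,040/8700.0)×95.7 + (8700.0/2)×0.28×€30.64 = €559,612.56.
EOQ at €30.20 = 621.0 < 14000, so use break Q=14000: TC = 17,040×€30.20 + (17,040/14000.0)×95.7 + (14000.0/2)×0.28×€30.20 = €573,916.48.
Lowest total cost among the candidates is at Q = 611.0.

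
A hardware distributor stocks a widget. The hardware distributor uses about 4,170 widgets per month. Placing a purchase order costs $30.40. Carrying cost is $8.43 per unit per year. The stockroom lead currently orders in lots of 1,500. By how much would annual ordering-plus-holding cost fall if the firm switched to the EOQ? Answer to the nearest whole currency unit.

Extra cost ≈ $2,272 per year

Annual demand D = 4,170 × 12 = 50,040.
EOQ = √(2DS/H) = √(2 × 50,040 × 30.4 / 8.43) ≈ 600.75.
Cost at Q* = (D/Q*)S + (Q*/2)H = √(2DSH) ≈ $5,064.36.
Cost at Q = 1,500: (50,040/1,500)×30.4 + (1,500/2)×8.43 = $1,014.14 + $6,322.50 = $7,336.64.
Excess = $7,336.64 − $5,064.36 = $2,272.29.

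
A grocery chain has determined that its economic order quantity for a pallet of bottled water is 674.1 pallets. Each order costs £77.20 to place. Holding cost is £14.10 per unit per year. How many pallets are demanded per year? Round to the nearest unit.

Invert the EOQ relation Q*² = 2DS/H.
From Q* = √(2DS/H): D = Q*²H / (2S) = 674.1² × 14.1 / (2 × 77.2) = 41497.360.

D ≈ 41,497 pallets per year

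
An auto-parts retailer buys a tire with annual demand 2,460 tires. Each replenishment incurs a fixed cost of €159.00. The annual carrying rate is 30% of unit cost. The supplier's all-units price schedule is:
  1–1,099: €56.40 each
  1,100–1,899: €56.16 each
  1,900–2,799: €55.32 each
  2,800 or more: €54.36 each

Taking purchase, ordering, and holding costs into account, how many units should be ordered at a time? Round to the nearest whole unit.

Holding cost per unit per year at price C is H = 0.30·C.
Candidates are each tier's EOQ (if it falls in that tier) and each price-break quantity.
EOQ at €56.40 = 215.0 (feasible in tier 1): TC = 2,460×€56.40 + (2,460/215.0)×159 + (215.0/2)×0.30×€56.40 = €142,382.16.
EOQ at €56.16 = 215.5 < 1100, so use break Q=1100: TC = 2,460×€56.16 + (2,460/1100.0)×159 + (1100.0/2)×0.30×€56.16 = €147,775.58.
EOQ at €55.32 = 217.1 < 1900, so use break Q=1900: TC = 2,460×€55.32 + (2,460/1900.0)×159 + (1900.0/2)×0.30×€55.32 = €152,059.26.
EOQ at €54.36 = 219.0 < 2800, so use break Q=2800: TC = 2,460×€54.36 + (2,460/2800.0)×159 + (2800.0/2)×0.30×€54.36 = €156,696.49.
Lowest total cost is €142,382.16 at Q = 215.0.

Q* ≈ 215 tires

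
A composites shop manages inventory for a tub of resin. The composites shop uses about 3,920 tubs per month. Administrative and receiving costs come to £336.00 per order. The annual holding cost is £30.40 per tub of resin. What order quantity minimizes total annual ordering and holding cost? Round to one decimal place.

Annual demand D = 3,920 × 12 = 47,040.
EOQ = √(2DS / H) = √(2 × 47,040 × 336 / 30.4).
= √(31,610,880 / 30.4) = √1,039,831.5789 ≈ 1019.721.

Q* ≈ 1,019.7 tubs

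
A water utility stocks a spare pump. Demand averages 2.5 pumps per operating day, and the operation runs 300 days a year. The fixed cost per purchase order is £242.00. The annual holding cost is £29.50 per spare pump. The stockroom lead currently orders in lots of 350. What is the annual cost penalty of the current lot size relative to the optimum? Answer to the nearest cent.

Extra cost ≈ £2,408.69 per year

Annual demand D = 2.5 × 300 = 750.
EOQ = √(2DS/H) = √(2 × 750 × 242 / 29.5) ≈ 110.93.
Cost at Q* = (D/Q*)S + (Q*/2)H = √(2DSH) ≈ £3,272.38.
Cost at Q = 350: (750/350)×242 + (350/2)×29.5 = £518.57 + £5,162.50 = £5,681.07.
Excess = £5,681.07 − £3,272.38 = £2,408.69.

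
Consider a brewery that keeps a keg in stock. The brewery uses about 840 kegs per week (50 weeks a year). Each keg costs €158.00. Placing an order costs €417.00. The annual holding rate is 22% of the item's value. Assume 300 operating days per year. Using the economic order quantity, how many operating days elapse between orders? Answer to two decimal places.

Annual demand D = 840 × 50 = 42,000.
Holding cost H = 0.22 × €158.00 = €34.7600 per unit per year.
Q* = √(2DS/H) = √(2 × 42,000 × 417 / 34.76) ≈ 1003.85.
Cycle time = Q*/D × 300 = 1003.85 / 42,000 × 300 ≈ 7.170 days.

T ≈ 7.17 days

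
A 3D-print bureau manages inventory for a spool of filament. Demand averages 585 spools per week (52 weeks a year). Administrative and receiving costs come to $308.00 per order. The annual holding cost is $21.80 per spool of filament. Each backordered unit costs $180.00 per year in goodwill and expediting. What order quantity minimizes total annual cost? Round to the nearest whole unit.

Annual demand D = 585 × 52 = 30,420.
With planned backorders, Q* = √(2DS/H) · √((H+B)/B).
√(2DS/H) = √(2 × 30,420 × 308 / 21.8) = 927.132.
√((H+B)/B) = √((21.8+180)/180) = 1.0588.
Q* ≈ 981.671.

Q* ≈ 982 spools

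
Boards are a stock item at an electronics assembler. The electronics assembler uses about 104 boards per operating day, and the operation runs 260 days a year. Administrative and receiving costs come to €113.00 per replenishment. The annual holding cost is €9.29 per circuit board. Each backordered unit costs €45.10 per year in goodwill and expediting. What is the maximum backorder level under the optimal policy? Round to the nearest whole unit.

S* ≈ 152 boards

Annual demand D = 104 × 260 = 27,040.
With planned backorders, Q* = √(2DS/H) · √((H+B)/B).
√(2DS/H) = √(2 × 27,040 × 113 / 9.29) = 811.054.
√((H+B)/B) = √((9.29+45.1)/45.1) = 1.0982.
Q* ≈ 890.678.
S* = Q* · H/(H+B) = 890.678 × 9.29/54.39 ≈ 152.131.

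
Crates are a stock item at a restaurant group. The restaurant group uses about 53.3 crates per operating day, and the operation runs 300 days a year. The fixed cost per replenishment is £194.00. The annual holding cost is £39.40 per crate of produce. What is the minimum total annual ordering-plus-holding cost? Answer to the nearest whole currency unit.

TC* ≈ £15,635

Annual demand D = 53.3 × 300 = 15,990.
The optimal lot size = √(2DS/H) = √(2 × 15,990 × 194 / 39.4) ≈ 396.82.
At the optimum the two cost components are equal, so total cost = 2·(Q*/2)H = Q*·H.
Minimum total = √(2DSH) = √(2 × 15,990 × 194 × 39.4) ≈ 15634.652.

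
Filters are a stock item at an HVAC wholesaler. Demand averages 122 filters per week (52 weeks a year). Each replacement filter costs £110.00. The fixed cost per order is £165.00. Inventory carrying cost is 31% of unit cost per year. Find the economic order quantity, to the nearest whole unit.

Annual demand D = 122 × 52 = 6,344.
Holding cost H = 0.31 × £110.00 = £34.1000 per unit per year.
EOQ = √(2DS / H) = √(2 × 6,344 × 165 / 34.1).
= √(2,093,520 / 34.1) = √61,393.5484 ≈ 247.777.

Q* ≈ 248 filters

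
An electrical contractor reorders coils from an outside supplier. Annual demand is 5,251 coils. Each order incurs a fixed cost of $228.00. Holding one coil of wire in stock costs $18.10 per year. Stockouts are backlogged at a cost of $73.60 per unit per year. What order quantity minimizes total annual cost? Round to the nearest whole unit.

Q* ≈ 406 coils

With planned backorders, Q* = √(2DS/H) · √((H+B)/B).
√(2DS/H) = √(2 × 5,251 × 228 / 18.1) = 363.717.
√((H+B)/B) = √((18.1+73.6)/73.6) = 1.1162.
Q* ≈ 405.985.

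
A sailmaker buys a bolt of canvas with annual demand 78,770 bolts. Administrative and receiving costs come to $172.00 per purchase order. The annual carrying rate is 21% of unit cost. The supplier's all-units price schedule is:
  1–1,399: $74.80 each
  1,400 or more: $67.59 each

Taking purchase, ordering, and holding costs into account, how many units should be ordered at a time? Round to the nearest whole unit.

Holding cost per unit per year at price C is H = 0.21·C.
For each price level, check whether its EOQ is feasible; otherwise the best quantity at that price is the breakpoint.
EOQ at $74.80 = 1313.4 (feasible in tier 1): TC = 78,770×$74.80 + (78,770/1313.4)×172 + (1313.4/2)×0.21×$74.80 = $5,912,626.99.
EOQ at $67.59 = 1381.7 < 1400, so use break Q=1400: TC = 78,770×$67.59 + (78,770/1400.0)×172 + (1400.0/2)×0.21×$67.59 = $5,343,677.49.
Lowest total cost is $5,343,677.49 at Q = 1400.0.

Q* ≈ 1,400 bolts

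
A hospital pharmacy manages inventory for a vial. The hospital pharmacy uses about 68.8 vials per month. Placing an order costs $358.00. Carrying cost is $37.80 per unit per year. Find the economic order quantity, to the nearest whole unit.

Annual demand D = 68.8 × 12 = 825.6.
EOQ = √(2DS / H) = √(2 × 825.6 × 358 / 37.8).
= √(591,129.6 / 37.8) = √15,638.3492 ≈ 125.053.

Q* ≈ 125 vials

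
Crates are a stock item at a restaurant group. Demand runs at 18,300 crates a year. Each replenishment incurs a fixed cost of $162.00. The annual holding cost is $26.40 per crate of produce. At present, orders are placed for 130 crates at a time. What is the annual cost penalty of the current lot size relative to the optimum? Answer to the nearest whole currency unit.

Extra cost ≈ $12,009 per year

EOQ = √(2DS/H) = √(2 × 18,300 × 162 / 26.4) ≈ 473.91.
Cost at Q* = (D/Q*)S + (Q*/2)H = √(2DSH) ≈ $12,511.23.
Cost at Q = 130: (18,300/130)×162 + (130/2)×26.4 = $22,804.62 + $1,716.00 = $24,520.62.
Excess = $24,520.62 − $12,511.23 = $12,009.39.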